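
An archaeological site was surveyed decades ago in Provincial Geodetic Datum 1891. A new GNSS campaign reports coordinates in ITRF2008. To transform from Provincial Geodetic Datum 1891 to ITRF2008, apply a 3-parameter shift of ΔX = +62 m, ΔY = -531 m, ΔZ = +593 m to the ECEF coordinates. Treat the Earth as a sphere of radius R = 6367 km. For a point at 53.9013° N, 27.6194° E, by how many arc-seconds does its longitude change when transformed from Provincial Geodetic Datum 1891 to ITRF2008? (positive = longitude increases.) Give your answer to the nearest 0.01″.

Δλ = -27.45″

sin φ = 0.808003, cos φ = 0.589178, sin λ = 0.463596, cos λ = 0.886047.
East component: ΔE = −sin λ·ΔX + cos λ·ΔY = −(0.463596)(62) + (0.886047)(-531) = -499.23 m.
1° of latitude spans πR/180 = 111125 m; at latitude φ, 1° of longitude spans that × cos φ = 65472.5 m, so Δλ = -499.23 / 65472.5 × 3600 = -27.450″.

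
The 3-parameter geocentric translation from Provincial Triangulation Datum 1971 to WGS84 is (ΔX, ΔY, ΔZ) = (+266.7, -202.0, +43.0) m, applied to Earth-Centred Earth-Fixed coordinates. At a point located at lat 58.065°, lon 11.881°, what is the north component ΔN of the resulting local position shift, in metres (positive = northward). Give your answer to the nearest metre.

ΔN = -163 m

At φ = 58.065°, λ = 11.881°: sin φ = 0.848649, cos φ = 0.528957, sin λ = 0.205880, cos λ = 0.978577.
ΔN = −sin φ cos λ·ΔX − sin φ sin λ·ΔY + cos φ·ΔZ = −(0.848649)(0.978577)(266.7) − (0.848649)(0.205880)(-202.0) + (0.528957)(43.0) = -163.45 m.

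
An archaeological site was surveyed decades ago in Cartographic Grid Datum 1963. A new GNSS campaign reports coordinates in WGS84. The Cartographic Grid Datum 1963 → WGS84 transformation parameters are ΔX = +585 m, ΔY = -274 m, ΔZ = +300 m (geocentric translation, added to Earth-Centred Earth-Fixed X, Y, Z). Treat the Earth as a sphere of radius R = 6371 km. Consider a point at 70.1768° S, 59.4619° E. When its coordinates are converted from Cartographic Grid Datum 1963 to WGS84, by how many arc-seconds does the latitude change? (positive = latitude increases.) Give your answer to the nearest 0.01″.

Δφ = 5.16″

sin φ = -0.940744, cos φ = 0.339119, sin λ = 0.861291, cos λ = 0.508111.
North component: ΔN = −sin φ cos λ·ΔX − sin φ sin λ·ΔY + cos φ·ΔZ = −(-0.940744)(0.508111)(585) − (-0.940744)(0.861291)(-274) + (0.339119)(300) = 159.36 m.
1° of latitude spans πR/180 = 111195 m, so Δφ = 159.36 / 111195 × 3600 = 5.159″.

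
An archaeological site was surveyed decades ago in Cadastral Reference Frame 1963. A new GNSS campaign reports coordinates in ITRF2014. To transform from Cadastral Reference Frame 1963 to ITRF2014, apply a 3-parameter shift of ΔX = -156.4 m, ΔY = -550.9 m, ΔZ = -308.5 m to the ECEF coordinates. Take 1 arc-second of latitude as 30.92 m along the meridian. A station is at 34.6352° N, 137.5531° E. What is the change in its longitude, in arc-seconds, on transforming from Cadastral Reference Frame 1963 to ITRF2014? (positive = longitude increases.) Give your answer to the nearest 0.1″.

sin φ = 0.568349, cos φ = 0.822787, sin λ = 0.674907, cos λ = -0.737903.
East component: ΔE = −sin λ·ΔX + cos λ·ΔY = −(0.674907)(-156.4) + (-0.737903)(-550.9) = 512.07 m.
1° of latitude spans 3600 × 30.92 = 111312 m; at latitude φ, 1° of longitude spans that × cos φ = 91586.1 m, so Δλ = 512.07 / 91586.1 × 3600 = 20.128″.

Δλ = 20.1″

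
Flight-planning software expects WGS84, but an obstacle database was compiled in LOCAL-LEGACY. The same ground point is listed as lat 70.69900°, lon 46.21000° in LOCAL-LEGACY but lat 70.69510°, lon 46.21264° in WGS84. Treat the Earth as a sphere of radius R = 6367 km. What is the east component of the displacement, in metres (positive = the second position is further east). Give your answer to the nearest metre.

Δφ = 70.69510° − 70.69900° = -0.00390°; Δλ = 46.21264° − 46.21000° = +0.00264°.
1° along a meridian = πR/180 = 111125 m.
ΔN = Δφ × 111125 = -433.4 m; ΔE = Δλ × 111125 × cos(70.69900°) = +0.00264 × 111125 × 0.330531 = 97.0 m.

ΔE = 97 m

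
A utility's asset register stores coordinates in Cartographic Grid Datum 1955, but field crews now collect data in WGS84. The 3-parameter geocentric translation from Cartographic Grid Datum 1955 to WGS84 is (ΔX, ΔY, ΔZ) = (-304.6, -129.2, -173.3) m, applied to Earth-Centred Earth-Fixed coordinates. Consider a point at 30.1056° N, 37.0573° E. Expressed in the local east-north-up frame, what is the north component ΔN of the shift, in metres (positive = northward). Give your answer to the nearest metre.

The local north axis is (−sin φ cos λ, −sin φ sin λ, cos φ), giving ΔN = 121.928 + 39.053 − 149.922 = 11.06 m.

ΔN = 11 m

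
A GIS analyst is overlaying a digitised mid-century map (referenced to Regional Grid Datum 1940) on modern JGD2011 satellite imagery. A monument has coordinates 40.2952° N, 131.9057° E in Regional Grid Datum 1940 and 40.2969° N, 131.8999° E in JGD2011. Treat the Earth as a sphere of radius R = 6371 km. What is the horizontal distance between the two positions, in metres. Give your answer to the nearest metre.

527 m

Δφ = 40.2969° − 40.2952° = +0.0017°; Δλ = 131.8999° − 131.9057° = -0.0058°.
1° along a meridian = πR/180 = 111195 m.
ΔN = Δφ × 111195 = 189.0 m; ΔE = Δλ × 111195 × cos(40.2952°) = -0.0058 × 111195 × 0.762723 = -491.9 m.
Distance = √(ΔE² + ΔN²) = √((-491.9)² + 189.0²) = 527.0 m.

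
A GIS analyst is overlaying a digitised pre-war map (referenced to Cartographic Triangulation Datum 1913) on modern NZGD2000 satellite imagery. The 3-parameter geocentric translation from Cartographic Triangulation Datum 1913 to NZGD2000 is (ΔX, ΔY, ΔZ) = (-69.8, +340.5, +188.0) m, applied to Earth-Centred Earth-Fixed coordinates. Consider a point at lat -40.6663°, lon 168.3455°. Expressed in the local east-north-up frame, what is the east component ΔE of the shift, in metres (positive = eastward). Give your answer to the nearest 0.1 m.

The local east axis at (φ, λ) is (−sin λ, cos λ, 0), so ΔE = −sin(168.3455°)·(-69.8) + cos(168.3455°)·340.5 = -319.38 m.

ΔE = -319.4 m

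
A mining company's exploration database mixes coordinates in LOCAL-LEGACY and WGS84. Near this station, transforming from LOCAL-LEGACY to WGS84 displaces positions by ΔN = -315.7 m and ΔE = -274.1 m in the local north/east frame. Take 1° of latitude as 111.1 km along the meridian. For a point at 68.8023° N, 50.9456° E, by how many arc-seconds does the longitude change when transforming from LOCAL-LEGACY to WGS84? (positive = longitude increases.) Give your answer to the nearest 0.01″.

At latitude 68.8023°, cos φ = 0.361587.
1° of longitude at this latitude = 111.1 × cos φ = 40.17 km, so Δλ = -274.1 / 40172.3 = -0.0068231° = -24.563″.

Δλ = -24.56″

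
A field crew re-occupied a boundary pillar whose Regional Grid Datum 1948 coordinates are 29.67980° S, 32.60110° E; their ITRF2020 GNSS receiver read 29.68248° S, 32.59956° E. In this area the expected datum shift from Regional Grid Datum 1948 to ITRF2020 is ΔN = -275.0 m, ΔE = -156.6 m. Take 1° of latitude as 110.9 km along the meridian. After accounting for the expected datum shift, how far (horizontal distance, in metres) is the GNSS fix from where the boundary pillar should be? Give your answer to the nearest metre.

24 m

Observed coordinate differences: Δφ = -0.00268°, Δλ = -0.00154°.
Converting to metres (1° lat = 110900 m, cos φ = 0.868806): observed ΔN = -297.2 m, observed ΔE = -148.4 m.
Subtracting the expected shift leaves a residual of -297.2 − (-275.0) = -22.2 m north and -148.4 − (-156.6) = 8.2 m east.
Residual distance = √((-22.2)² + 8.2²) = 23.7 m.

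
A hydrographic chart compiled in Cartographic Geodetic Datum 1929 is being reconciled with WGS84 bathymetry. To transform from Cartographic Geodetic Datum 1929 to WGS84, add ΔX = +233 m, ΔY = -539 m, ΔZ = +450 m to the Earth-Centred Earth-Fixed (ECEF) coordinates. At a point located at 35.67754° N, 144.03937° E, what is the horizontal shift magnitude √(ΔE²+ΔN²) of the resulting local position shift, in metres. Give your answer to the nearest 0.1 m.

724.9 m

The local east axis at (φ, λ) is (−sin λ, cos λ, 0), so ΔE = −sin(144.03937°)·233 + cos(144.03937°)·(-539) = 299.45 m.
The local north axis is (−sin φ cos λ, −sin φ sin λ, cos φ), giving ΔN = 109.993 + 184.600 + 365.540 = 660.13 m.
Horizontal magnitude = √(ΔE² + ΔN²) = √(299.45² + 660.13²) = 724.88 m.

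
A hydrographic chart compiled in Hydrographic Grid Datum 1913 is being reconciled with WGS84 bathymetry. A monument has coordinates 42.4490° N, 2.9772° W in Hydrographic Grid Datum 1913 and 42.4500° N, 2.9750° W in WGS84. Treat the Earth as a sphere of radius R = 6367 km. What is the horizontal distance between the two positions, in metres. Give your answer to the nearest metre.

212 m

Δφ = 42.4500° − 42.4490° = +0.0010°; Δλ = -2.9750° − -2.9772° = +0.0022°.
1° along a meridian = πR/180 = 111125 m.
ΔN = Δφ × 111125 = 111.1 m; ΔE = Δλ × 111125 × cos(42.4490°) = +0.0022 × 111125 × 0.737878 = 180.4 m.
Distance = √(ΔE² + ΔN²) = √(180.4² + 111.1²) = 211.9 m.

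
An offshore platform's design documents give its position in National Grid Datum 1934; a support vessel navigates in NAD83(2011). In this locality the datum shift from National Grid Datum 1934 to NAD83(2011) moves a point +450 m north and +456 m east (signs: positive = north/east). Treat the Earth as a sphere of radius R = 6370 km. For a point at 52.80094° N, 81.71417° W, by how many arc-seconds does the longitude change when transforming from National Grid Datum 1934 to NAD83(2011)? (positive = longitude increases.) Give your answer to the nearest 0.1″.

At latitude 52.80094°, cos φ = 0.604586.
One radian of longitude at latitude φ spans R cos φ, so Δλ = ΔE / (R cos φ) = 456.0 / (6370000 × 0.604586) = 1.1840e-04 rad = 24.423″.

Δλ = 24.4″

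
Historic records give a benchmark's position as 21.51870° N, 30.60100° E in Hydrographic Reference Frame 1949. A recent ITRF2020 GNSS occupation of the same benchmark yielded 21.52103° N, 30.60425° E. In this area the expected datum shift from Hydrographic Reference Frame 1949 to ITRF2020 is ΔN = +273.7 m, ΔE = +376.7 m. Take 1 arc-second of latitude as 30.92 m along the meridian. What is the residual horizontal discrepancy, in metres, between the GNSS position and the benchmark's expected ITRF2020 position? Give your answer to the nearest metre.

43 m

Observed coordinate differences: Δφ = +0.00233°, Δλ = +0.00325°.
Converting to metres (1° lat = 111312 m, cos φ = 0.930298): observed ΔN = 259.4 m, observed ΔE = 336.5 m.
Subtracting the expected shift leaves a residual of 259.4 − (273.7) = -14.3 m north and 336.5 − (376.7) = -40.2 m east.
Residual distance = √((-14.3)² + (-40.2)²) = 42.6 m.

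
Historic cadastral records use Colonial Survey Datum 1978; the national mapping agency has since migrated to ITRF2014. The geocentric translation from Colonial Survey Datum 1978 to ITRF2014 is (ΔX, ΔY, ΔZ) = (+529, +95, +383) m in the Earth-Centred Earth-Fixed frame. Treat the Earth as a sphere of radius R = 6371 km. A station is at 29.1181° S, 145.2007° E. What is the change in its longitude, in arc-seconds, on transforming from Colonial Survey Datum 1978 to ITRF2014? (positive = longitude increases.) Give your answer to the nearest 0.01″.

Δλ = -14.08″

sin φ = -0.486611, cos φ = 0.873619, sin λ = 0.570704, cos λ = -0.821156.
East component: ΔE = −sin λ·ΔX + cos λ·ΔY = −(0.570704)(529) + (-0.821156)(95) = -379.91 m.
1° of latitude spans πR/180 = 111195 m; at latitude φ, 1° of longitude spans that × cos φ = 97141.9 m, so Δλ = -379.91 / 97141.9 × 3600 = -14.079″.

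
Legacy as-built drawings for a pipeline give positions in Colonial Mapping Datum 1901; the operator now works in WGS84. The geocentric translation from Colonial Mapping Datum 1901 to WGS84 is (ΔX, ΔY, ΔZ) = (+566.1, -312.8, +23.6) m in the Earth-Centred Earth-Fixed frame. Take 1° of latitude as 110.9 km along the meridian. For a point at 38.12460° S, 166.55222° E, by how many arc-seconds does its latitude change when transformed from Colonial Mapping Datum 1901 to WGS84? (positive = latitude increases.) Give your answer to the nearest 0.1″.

sin φ = -0.617374, cos φ = 0.786670, sin λ = 0.232559, cos λ = -0.972582.
North component: ΔN = −sin φ cos λ·ΔX − sin φ sin λ·ΔY + cos φ·ΔZ = −(-0.617374)(-0.972582)(566.1) − (-0.617374)(0.232559)(-312.8) + (0.786670)(23.6) = -366.26 m.
1° of latitude spans 110900 m, so Δφ = -366.26 / 110900 × 3600 = -11.889″.

Δφ = -11.9″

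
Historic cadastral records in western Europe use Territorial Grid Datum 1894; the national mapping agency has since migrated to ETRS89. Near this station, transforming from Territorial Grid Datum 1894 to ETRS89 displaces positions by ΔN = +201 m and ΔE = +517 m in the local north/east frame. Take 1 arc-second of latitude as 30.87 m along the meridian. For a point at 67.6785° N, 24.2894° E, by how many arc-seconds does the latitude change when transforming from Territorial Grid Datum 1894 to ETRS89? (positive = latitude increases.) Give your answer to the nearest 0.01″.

Δφ = 6.51″

1″ of latitude = 30.87 m, so Δφ = 201.0 / 30.87 = 6.511″.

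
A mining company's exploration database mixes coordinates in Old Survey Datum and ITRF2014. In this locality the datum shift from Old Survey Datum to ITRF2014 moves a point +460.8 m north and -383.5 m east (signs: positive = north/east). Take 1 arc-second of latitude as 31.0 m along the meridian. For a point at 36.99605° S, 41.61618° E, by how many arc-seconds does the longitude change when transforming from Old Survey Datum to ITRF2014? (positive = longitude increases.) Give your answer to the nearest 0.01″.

At latitude -36.99605°, cos φ = 0.798677.
1″ of longitude at this latitude = 31.00 × cos φ = 24.7590 m, so Δλ = -383.5 / 24.7590 = -15.489″.

Δλ = -15.49″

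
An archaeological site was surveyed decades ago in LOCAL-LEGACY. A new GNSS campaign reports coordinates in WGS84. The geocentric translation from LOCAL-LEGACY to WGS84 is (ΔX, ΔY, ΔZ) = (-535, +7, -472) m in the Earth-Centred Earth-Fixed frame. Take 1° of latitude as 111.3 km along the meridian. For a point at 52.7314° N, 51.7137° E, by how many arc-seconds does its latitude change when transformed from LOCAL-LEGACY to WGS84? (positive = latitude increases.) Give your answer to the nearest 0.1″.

sin φ = 0.795805, cos φ = 0.605552, sin λ = 0.784925, cos λ = 0.619591.
North component: ΔN = −sin φ cos λ·ΔX − sin φ sin λ·ΔY + cos φ·ΔZ = −(0.795805)(0.619591)(-535) − (0.795805)(0.784925)(7) + (0.605552)(-472) = -26.40 m.
1° of latitude spans 111300 m, so Δφ = -26.40 / 111300 × 3600 = -0.854″.

Δφ = -0.9″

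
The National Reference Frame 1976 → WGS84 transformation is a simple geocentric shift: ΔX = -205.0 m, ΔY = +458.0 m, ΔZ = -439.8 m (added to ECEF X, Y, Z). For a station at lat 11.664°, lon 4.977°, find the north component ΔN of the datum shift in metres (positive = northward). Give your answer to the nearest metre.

The local north axis is (−sin φ cos λ, −sin φ sin λ, cos φ), giving ΔN = 41.289 − 8.033 − 430.718 = -397.46 m.

ΔN = -397 m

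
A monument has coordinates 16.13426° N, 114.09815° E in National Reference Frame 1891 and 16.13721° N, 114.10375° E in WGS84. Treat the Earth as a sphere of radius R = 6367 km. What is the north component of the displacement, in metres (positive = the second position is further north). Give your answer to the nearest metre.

ΔN = 328 m

Δφ = 16.13721° − 16.13426° = +0.00295°; Δλ = 114.10375° − 114.09815° = +0.00560°.
1° along a meridian = πR/180 = 111125 m.
ΔN = Δφ × 111125 = 327.8 m; ΔE = Δλ × 111125 × cos(16.13426°) = +0.00560 × 111125 × 0.960613 = 597.8 m.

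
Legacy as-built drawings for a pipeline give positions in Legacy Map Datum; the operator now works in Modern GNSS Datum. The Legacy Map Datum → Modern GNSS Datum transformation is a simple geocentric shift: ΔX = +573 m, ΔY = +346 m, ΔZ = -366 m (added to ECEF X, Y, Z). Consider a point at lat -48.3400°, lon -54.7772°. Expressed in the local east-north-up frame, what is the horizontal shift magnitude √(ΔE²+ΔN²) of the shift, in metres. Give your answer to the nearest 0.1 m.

The local east axis at (φ, λ) is (−sin λ, cos λ, 0), so ΔE = −sin(-54.7772°)·573 + cos(-54.7772°)·346 = 667.65 m.
The local north axis is (−sin φ cos λ, −sin φ sin λ, cos φ), giving ΔN = 246.904 − 211.171 − 243.283 = -207.55 m.
Horizontal magnitude = √(ΔE² + ΔN²) = √(667.65² + (-207.55)²) = 699.17 m.

699.2 m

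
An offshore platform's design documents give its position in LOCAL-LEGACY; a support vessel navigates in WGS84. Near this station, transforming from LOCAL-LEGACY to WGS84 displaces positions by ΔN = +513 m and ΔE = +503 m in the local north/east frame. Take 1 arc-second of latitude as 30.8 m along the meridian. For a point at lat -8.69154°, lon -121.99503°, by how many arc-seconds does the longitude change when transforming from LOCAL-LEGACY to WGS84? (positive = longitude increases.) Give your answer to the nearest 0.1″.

At latitude -8.69154°, cos φ = 0.988516.
1″ of longitude at this latitude = 30.80 × cos φ = 30.4463 m, so Δλ = 503.0 / 30.4463 = 16.521″.

Δλ = 16.5″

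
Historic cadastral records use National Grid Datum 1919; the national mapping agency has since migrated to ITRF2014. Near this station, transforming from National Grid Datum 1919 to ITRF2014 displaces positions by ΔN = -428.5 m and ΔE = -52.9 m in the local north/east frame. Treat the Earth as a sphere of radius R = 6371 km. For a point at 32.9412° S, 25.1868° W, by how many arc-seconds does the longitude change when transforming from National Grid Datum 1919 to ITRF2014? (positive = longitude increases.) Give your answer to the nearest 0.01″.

Δλ = -2.04″

At latitude -32.9412°, cos φ = 0.839229.
One radian of longitude at latitude φ spans R cos φ, so Δλ = ΔE / (R cos φ) = -52.9 / (6371000 × 0.839229) = -9.8939e-06 rad = -2.041″.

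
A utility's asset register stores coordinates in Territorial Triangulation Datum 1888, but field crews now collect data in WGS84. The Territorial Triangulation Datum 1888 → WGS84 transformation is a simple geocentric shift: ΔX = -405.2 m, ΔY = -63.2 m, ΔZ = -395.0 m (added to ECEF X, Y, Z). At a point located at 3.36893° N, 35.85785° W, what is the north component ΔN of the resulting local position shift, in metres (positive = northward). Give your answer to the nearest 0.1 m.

The local north axis is (−sin φ cos λ, −sin φ sin λ, cos φ), giving ΔN = 19.299 − 2.176 − 394.317 = -377.19 m.

ΔN = -377.2 m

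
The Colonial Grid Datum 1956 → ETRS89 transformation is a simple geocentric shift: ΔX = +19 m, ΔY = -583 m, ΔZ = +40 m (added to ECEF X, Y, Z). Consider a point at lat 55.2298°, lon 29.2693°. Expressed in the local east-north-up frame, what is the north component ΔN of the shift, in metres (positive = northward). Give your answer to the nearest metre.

ΔN = 243 m

The local north axis is (−sin φ cos λ, −sin φ sin λ, cos φ), giving ΔN = -13.615 + 234.143 + 22.811 = 243.34 m.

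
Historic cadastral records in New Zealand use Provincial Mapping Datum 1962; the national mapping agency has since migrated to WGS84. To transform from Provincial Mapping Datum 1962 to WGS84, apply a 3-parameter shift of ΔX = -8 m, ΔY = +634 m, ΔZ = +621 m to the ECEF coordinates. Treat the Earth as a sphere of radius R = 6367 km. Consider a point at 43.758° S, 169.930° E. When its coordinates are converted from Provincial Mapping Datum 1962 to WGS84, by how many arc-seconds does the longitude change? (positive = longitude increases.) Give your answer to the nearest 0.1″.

sin φ = -0.691614, cos φ = 0.722267, sin λ = 0.174851, cos λ = -0.984595.
East component: ΔE = −sin λ·ΔX + cos λ·ΔY = −(0.174851)(-8) + (-0.984595)(634) = -622.83 m.
1° of latitude spans πR/180 = 111125 m; at latitude φ, 1° of longitude spans that × cos φ = 80262.0 m, so Δλ = -622.83 / 80262.0 × 3600 = -27.936″.

Δλ = -27.9″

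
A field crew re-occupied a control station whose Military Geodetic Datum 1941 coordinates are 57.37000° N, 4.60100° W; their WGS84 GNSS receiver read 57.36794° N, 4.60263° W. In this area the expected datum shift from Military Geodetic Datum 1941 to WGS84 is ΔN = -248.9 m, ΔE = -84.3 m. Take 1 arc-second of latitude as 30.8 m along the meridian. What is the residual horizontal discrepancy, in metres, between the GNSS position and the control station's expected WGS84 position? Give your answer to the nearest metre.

24 m

Observed coordinate differences: Δφ = -0.00206°, Δλ = -0.00163°.
Converting to metres (1° lat = 110880 m, cos φ = 0.539212): observed ΔN = -228.4 m, observed ΔE = -97.5 m.
Subtracting the expected shift leaves a residual of -228.4 − (-248.9) = 20.5 m north and -97.5 − (-84.3) = -13.2 m east.
Residual distance = √(20.5² + (-13.2)²) = 24.3 m.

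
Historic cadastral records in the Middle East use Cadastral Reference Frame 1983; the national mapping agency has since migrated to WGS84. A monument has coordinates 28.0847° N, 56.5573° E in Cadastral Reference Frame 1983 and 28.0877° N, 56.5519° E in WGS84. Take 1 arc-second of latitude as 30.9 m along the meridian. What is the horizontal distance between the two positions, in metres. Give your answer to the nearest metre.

Δφ = 28.0877° − 28.0847° = +0.0030°; Δλ = 56.5519° − 56.5573° = -0.0054°.
1° of latitude = 3600 × 30.90 = 111240 m.
ΔN = Δφ × 111240 = 333.7 m; ΔE = Δλ × 111240 × cos(28.0847°) = -0.0054 × 111240 × 0.882253 = -530.0 m.
Distance = √(ΔE² + ΔN²) = √((-530.0)² + 333.7²) = 626.3 m.

626 m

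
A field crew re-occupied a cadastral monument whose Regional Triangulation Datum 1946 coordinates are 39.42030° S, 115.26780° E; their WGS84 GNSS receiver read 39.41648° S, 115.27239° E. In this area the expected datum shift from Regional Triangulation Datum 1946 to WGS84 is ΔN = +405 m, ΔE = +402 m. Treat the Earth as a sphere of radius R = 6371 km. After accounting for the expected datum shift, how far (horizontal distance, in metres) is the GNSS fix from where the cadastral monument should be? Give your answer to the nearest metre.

21 m

Observed coordinate differences: Δφ = +0.00382°, Δλ = +0.00459°.
Converting to metres (1° lat = 111195 m, cos φ = 0.772509): observed ΔN = 424.8 m, observed ΔE = 394.3 m.
Subtracting the expected shift leaves a residual of 424.8 − (405) = 19.8 m north and 394.3 − (402) = -7.7 m east.
Residual distance = √(19.8² + (-7.7)²) = 21.2 m.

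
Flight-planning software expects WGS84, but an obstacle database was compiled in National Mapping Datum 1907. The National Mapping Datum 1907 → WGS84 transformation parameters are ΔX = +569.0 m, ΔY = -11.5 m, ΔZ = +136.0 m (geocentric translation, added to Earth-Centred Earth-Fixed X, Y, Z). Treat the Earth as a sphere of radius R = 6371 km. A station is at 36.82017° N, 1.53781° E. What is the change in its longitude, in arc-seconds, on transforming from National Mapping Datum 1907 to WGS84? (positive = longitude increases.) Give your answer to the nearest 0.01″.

sin φ = 0.599305, cos φ = 0.800520, sin λ = 0.026837, cos λ = 0.999640.
East component: ΔE = −sin λ·ΔX + cos λ·ΔY = −(0.026837)(569.0) + (0.999640)(-11.5) = -26.77 m.
1° of latitude spans πR/180 = 111195 m; at latitude φ, 1° of longitude spans that × cos φ = 89013.8 m, so Δλ = -26.77 / 89013.8 × 3600 = -1.082″.

Δλ = -1.08″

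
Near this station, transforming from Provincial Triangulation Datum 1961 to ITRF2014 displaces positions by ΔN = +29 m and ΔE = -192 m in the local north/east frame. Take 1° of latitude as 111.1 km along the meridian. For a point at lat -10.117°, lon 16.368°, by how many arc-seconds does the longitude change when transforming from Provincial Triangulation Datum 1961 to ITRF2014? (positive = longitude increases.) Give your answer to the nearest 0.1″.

At latitude -10.117°, cos φ = 0.984451.
1° of longitude at this latitude = 111.1 × cos φ = 109.37 km, so Δλ = -192.0 / 109372.5 = -0.0017555° = -6.320″.

Δλ = -6.3″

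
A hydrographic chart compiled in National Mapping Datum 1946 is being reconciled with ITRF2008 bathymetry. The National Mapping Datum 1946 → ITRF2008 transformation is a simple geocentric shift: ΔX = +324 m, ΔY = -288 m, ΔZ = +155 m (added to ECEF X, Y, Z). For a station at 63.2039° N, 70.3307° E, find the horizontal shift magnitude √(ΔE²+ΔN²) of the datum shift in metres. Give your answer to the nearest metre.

At φ = 63.2039°, λ = 70.3307°: sin φ = 0.892617, cos φ = 0.450817, sin λ = 0.941651, cos λ = 0.336591.
ΔE = −sin λ·ΔX + cos λ·ΔY = −(0.941651)·(324) + (0.336591)·(-288) = -402.03 m.
ΔN = −sin φ cos λ·ΔX − sin φ sin λ·ΔY + cos φ·ΔZ = −(0.892617)(0.336591)(324) − (0.892617)(0.941651)(-288) + (0.450817)(155) = 214.61 m.
Horizontal magnitude = √(ΔE² + ΔN²) = √((-402.03)² + 214.61²) = 455.73 m.

456 m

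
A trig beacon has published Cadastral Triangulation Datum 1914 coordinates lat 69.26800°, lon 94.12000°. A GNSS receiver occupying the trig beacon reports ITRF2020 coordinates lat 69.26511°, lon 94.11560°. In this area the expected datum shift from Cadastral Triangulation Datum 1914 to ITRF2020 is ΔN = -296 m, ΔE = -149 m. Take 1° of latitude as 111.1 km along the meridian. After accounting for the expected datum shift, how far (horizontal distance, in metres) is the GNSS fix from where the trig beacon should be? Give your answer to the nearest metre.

35 m

Observed coordinate differences: Δφ = -0.00289°, Δλ = -0.00440°.
Converting to metres (1° lat = 111100 m, cos φ = 0.353997): observed ΔN = -321.1 m, observed ΔE = -173.0 m.
Subtracting the expected shift leaves a residual of -321.1 − (-296) = -25.1 m north and -173.0 − (-149) = -24.0 m east.
Residual distance = √((-25.1)² + (-24.0)²) = 34.7 m.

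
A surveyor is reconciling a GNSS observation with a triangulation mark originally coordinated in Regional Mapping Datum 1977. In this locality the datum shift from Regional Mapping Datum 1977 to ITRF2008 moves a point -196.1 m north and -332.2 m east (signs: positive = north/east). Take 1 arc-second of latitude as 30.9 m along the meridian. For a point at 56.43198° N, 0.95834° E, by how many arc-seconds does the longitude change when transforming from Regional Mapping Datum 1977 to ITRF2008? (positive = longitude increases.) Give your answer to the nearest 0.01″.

Δλ = -19.44″

At latitude 56.43198°, cos φ = 0.552927.
1″ of longitude at this latitude = 30.90 × cos φ = 17.0854 m, so Δλ = -332.2 / 17.0854 = -19.443″.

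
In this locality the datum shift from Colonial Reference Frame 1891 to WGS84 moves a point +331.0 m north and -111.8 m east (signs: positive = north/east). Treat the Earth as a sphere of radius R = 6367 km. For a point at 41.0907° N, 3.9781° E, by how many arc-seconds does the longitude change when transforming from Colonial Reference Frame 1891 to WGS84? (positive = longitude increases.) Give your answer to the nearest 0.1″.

Δλ = -4.8″

At latitude 41.0907°, cos φ = 0.753670.
One radian of longitude at latitude φ spans R cos φ, so Δλ = ΔE / (R cos φ) = -111.8 / (6367000 × 0.753670) = -2.3298e-05 rad = -4.806″.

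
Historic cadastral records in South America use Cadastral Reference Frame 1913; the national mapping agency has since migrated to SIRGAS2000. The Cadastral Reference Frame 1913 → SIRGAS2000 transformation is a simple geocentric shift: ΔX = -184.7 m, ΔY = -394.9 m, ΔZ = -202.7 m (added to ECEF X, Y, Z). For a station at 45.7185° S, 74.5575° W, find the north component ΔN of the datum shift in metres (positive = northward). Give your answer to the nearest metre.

The local north axis is (−sin φ cos λ, −sin φ sin λ, cos φ), giving ΔN = -35.209 + 272.510 − 141.522 = 95.78 m.

ΔN = 96 m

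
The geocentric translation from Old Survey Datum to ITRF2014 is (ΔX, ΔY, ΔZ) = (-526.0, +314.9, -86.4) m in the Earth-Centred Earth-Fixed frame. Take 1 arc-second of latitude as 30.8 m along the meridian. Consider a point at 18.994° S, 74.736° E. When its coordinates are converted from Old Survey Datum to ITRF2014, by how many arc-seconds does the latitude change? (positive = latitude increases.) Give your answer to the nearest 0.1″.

Δφ = -0.9″

sin φ = -0.325469, cos φ = 0.945553, sin λ = 0.964723, cos λ = 0.263267.
North component: ΔN = −sin φ cos λ·ΔX − sin φ sin λ·ΔY + cos φ·ΔZ = −(-0.325469)(0.263267)(-526.0) − (-0.325469)(0.964723)(314.9) + (0.945553)(-86.4) = -27.89 m.
1° of latitude spans 3600 × 30.80 = 110880 m, so Δφ = -27.89 / 110880 × 3600 = -0.906″.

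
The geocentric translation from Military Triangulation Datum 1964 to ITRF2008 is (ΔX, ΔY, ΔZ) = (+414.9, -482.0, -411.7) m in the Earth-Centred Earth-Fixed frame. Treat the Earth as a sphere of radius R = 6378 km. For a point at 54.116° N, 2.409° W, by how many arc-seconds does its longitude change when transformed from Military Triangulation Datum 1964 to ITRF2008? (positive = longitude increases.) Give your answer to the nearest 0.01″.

Δλ = -25.61″

sin φ = 0.810205, cos φ = 0.586146, sin λ = -0.042033, cos λ = 0.999116.
East component: ΔE = −sin λ·ΔX + cos λ·ΔY = −(-0.042033)(414.9) + (0.999116)(-482.0) = -464.13 m.
1° of latitude spans πR/180 = 111317 m; at latitude φ, 1° of longitude spans that × cos φ = 65248.1 m, so Δλ = -464.13 / 65248.1 × 3600 = -25.608″.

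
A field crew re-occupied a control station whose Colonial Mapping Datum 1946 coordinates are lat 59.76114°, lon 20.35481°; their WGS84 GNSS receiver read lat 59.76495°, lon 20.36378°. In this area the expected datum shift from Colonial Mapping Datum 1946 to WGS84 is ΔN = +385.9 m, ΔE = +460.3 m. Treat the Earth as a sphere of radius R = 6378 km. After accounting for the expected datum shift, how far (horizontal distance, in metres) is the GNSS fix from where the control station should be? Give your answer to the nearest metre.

Observed coordinate differences: Δφ = +0.00381°, Δλ = +0.00897°.
Converting to metres (1° lat = 111317 m, cos φ = 0.503606): observed ΔN = 424.1 m, observed ΔE = 502.9 m.
Subtracting the expected shift leaves a residual of 424.1 − (385.9) = 38.2 m north and 502.9 − (460.3) = 42.6 m east.
Residual distance = √(38.2² + 42.6²) = 57.2 m.

57 m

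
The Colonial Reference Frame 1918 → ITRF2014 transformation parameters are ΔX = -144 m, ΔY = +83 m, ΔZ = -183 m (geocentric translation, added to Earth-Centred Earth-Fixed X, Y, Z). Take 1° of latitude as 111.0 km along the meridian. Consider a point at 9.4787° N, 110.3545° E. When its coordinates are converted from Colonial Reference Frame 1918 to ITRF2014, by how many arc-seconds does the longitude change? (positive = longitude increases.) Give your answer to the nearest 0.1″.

sin φ = 0.164681, cos φ = 0.986347, sin λ = 0.937559, cos λ = -0.347828.
East component: ΔE = −sin λ·ΔX + cos λ·ΔY = −(0.937559)(-144) + (-0.347828)(83) = 106.14 m.
1° of latitude spans 111000 m; at latitude φ, 1° of longitude spans that × cos φ = 109484.5 m, so Δλ = 106.14 / 109484.5 × 3600 = 3.490″.

Δλ = 3.5″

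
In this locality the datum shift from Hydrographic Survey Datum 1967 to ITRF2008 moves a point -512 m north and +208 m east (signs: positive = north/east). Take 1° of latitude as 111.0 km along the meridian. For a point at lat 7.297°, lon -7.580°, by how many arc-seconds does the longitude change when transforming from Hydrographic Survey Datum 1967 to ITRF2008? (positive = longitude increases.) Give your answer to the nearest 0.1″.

Δλ = 6.8″

At latitude 7.297°, cos φ = 0.991901.
1° of longitude at this latitude = 111.0 × cos φ = 110.10 km, so Δλ = 208.0 / 110101.0 = 0.0018892° = 6.801″.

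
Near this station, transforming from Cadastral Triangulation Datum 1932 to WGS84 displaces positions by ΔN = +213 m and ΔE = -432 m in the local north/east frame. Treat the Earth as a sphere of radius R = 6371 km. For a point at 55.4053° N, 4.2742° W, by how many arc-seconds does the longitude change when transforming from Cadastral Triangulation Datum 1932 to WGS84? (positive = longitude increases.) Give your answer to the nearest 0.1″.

Δλ = -24.6″

At latitude 55.4053°, cos φ = 0.567768.
One radian of longitude at latitude φ spans R cos φ, so Δλ = ΔE / (R cos φ) = -432.0 / (6371000 × 0.567768) = -1.1943e-04 rad = -24.634″.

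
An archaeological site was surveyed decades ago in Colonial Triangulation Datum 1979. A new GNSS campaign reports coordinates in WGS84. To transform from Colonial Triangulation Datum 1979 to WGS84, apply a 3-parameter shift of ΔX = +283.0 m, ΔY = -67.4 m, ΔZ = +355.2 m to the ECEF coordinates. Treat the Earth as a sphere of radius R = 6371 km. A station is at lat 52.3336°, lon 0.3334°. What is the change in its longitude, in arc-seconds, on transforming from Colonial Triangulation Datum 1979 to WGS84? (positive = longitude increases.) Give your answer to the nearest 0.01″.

sin φ = 0.791582, cos φ = 0.611063, sin λ = 0.005819, cos λ = 0.999983.
East component: ΔE = −sin λ·ΔX + cos λ·ΔY = −(0.005819)(283.0) + (0.999983)(-67.4) = -69.05 m.
1° of latitude spans πR/180 = 111195 m; at latitude φ, 1° of longitude spans that × cos φ = 67947.1 m, so Δλ = -69.05 / 67947.1 × 3600 = -3.658″.

Δλ = -3.66″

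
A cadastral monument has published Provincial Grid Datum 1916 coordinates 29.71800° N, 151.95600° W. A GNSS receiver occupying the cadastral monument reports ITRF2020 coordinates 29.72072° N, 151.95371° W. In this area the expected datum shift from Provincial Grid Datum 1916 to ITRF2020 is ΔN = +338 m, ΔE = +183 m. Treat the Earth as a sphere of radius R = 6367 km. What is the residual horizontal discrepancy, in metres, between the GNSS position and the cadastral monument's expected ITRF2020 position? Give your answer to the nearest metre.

Observed coordinate differences: Δφ = +0.00272°, Δλ = +0.00229°.
Converting to metres (1° lat = 111125 m, cos φ = 0.868476): observed ΔN = 302.3 m, observed ΔE = 221.0 m.
Subtracting the expected shift leaves a residual of 302.3 − (338) = -35.7 m north and 221.0 − (183) = 38.0 m east.
Residual distance = √((-35.7)² + 38.0²) = 52.2 m.

52 m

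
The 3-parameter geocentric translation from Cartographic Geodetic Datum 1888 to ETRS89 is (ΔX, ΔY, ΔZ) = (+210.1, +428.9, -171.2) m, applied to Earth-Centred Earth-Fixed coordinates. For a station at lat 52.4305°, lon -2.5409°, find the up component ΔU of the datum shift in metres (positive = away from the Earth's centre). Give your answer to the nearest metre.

ΔU = -19 m

The local up (radial) axis is (cos φ cos λ, cos φ sin λ, sin φ), giving ΔU = 127.977 − 11.593 − 135.696 = -19.31 m.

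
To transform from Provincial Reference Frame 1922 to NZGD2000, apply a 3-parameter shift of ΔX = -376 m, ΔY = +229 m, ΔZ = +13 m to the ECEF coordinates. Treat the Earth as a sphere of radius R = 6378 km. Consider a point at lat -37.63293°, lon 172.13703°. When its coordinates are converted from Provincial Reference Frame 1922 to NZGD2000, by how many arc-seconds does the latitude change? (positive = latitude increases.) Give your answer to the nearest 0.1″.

Δφ = 8.3″

sin φ = -0.610600, cos φ = 0.791939, sin λ = 0.136804, cos λ = -0.990598.
North component: ΔN = −sin φ cos λ·ΔX − sin φ sin λ·ΔY + cos φ·ΔZ = −(-0.610600)(-0.990598)(-376) − (-0.610600)(0.136804)(229) + (0.791939)(13) = 256.85 m.
1° of latitude spans πR/180 = 111317 m, so Δφ = 256.85 / 111317 × 3600 = 8.307″.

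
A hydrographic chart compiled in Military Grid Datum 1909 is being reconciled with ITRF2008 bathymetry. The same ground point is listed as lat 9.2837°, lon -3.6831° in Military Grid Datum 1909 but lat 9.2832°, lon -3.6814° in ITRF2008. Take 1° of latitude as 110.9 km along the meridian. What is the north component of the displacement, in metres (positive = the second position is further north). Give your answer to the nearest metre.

Δφ = 9.2832° − 9.2837° = -0.0005°; Δλ = -3.6814° − -3.6831° = +0.0017°.
ΔN = Δφ × 110900 = -55.4 m; ΔE = Δλ × 110900 × cos(9.2837°) = +0.0017 × 110900 × 0.986902 = 186.1 m.

ΔN = -55 m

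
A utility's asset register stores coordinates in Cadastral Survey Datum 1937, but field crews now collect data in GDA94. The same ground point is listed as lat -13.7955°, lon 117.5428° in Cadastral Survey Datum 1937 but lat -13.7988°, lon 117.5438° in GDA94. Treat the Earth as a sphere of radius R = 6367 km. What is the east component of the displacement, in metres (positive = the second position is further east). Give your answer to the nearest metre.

Δφ = -13.7988° − -13.7955° = -0.0033°; Δλ = 117.5438° − 117.5428° = +0.0010°.
1° along a meridian = πR/180 = 111125 m.
ΔN = Δφ × 111125 = -366.7 m; ΔE = Δλ × 111125 × cos(-13.7955°) = +0.0010 × 111125 × 0.971153 = 107.9 m.

ΔE = 108 m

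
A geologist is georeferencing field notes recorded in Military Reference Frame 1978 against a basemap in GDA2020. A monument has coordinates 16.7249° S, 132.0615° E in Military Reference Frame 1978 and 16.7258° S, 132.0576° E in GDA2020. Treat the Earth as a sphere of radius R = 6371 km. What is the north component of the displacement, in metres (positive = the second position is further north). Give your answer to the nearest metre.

ΔN = -100 m

Δφ = -16.7258° − -16.7249° = -0.0009°; Δλ = 132.0576° − 132.0615° = -0.0039°.
1° along a meridian = πR/180 = 111195 m.
ΔN = Δφ × 111195 = -100.1 m; ΔE = Δλ × 111195 × cos(-16.7249°) = -0.0039 × 111195 × 0.957698 = -415.3 m.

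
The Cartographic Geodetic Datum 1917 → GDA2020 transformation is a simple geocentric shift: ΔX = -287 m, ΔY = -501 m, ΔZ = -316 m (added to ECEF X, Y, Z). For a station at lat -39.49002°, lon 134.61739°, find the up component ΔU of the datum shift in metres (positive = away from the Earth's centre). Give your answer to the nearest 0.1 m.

ΔU = 81.3 m

The local up (radial) axis is (cos φ cos λ, cos φ sin λ, sin φ), giving ΔU = 155.566 − 275.215 + 200.958 = 81.31 m.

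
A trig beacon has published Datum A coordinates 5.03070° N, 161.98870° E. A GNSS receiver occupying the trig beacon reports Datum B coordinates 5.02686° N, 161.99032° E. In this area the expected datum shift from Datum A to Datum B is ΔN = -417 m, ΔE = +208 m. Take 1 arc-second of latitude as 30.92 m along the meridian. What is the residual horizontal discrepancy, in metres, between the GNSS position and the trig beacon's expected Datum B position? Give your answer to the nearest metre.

30 m

Observed coordinate differences: Δφ = -0.00384°, Δλ = +0.00162°.
Converting to metres (1° lat = 111312 m, cos φ = 0.996148): observed ΔN = -427.4 m, observed ΔE = 179.6 m.
Subtracting the expected shift leaves a residual of -427.4 − (-417) = -10.4 m north and 179.6 − (208) = -28.4 m east.
Residual distance = √((-10.4)² + (-28.4)²) = 30.2 m.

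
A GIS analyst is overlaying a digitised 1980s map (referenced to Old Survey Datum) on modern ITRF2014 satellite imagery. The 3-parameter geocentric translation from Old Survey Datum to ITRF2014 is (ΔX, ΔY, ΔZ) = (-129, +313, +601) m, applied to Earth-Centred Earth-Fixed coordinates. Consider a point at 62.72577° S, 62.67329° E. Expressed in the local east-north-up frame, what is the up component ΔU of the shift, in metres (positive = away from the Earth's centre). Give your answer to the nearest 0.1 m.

ΔU = -433.9 m

At φ = -62.72577°, λ = 62.67329°: sin φ = -0.888823, cos φ = 0.458250, sin λ = 0.888403, cos λ = 0.459064.
ΔU = cos φ cos λ·ΔX + cos φ sin λ·ΔY + sin φ·ΔZ = (0.458250)(0.459064)(-129) + (0.458250)(0.888403)(313) + (-0.888823)(601) = -433.89 m.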